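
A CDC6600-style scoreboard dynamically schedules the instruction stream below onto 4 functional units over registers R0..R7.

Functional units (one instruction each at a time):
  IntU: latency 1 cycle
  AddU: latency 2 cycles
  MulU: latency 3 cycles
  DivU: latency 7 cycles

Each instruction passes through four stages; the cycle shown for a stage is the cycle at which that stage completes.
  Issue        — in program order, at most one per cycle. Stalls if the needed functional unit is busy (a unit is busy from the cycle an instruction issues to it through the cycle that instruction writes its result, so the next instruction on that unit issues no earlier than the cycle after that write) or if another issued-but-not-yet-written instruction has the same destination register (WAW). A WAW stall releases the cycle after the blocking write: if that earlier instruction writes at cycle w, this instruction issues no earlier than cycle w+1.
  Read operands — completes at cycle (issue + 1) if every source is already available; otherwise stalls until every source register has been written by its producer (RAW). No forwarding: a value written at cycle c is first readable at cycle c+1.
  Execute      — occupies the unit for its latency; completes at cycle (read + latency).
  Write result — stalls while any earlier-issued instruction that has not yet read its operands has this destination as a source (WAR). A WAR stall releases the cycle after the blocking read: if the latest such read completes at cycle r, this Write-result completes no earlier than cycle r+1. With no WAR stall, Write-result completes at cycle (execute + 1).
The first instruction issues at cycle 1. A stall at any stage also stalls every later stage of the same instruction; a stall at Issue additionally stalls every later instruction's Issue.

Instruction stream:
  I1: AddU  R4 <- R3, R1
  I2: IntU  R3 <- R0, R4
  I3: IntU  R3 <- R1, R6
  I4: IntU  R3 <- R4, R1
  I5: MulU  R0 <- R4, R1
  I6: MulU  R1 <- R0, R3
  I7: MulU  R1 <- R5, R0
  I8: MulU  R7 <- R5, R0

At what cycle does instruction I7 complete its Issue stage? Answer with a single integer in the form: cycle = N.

cycle = 26

t=1  I1→AddU
t=2  I1 RO, I2→IntU
t=4  I1 EX
t=5  I1 WR R4
t=6  I2 RO
t=7  I2 EX
t=8  I2 WR R3
t=9  I3→IntU
t=10  I3 RO
t=11  I3 EX
t=12  I3 WR R3
t=13  I4→IntU
t=14  I4 RO, I5→MulU
t=15  I4 EX, I5 RO
t=16  I4 WR R3
t=18  I5 EX
t=19  I5 WR R0
t=20  I6→MulU
t=21  I6 RO
t=24  I6 EX
t=25  I6 WR R1
t=26  I7→MulU
t=27  I7 RO
t=30  I7 EX
t=31  I7 WR R1
t=32  I8→MulU
t=33  I8 RO
t=36  I8 EX
t=37  I8 WR R7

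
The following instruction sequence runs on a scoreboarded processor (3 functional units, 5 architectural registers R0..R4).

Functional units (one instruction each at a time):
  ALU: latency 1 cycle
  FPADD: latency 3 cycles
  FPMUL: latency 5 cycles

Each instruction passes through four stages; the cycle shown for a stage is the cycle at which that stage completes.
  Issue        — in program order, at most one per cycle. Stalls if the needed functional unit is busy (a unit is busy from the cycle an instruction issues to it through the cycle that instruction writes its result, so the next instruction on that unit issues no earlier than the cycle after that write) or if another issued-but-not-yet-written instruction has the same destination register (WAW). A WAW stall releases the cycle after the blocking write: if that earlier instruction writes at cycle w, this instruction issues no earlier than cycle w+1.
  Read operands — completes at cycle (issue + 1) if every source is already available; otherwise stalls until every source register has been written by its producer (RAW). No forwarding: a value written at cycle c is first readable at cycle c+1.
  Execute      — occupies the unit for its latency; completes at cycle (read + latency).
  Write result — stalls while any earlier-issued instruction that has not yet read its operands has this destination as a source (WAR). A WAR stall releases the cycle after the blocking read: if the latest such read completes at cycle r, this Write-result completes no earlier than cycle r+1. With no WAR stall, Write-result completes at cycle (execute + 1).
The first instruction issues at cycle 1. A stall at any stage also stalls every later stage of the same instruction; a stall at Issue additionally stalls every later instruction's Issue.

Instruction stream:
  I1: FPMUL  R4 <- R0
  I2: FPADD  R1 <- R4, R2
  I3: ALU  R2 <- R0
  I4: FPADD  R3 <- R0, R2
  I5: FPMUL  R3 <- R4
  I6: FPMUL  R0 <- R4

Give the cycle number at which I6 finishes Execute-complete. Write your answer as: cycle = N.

I1  is:1  ro:2  ex:7  wr:8
I2  is:2  ro:9  ex:12  wr:13  — RAW R4: wait I1 write@8
I3  is:3  ro:4  ex:5  wr:10  — WAR R2: wait I2 read@9
I4  is:14  ro:15  ex:18  wr:19  — struct: FPADD busy until I2 writes@13
I5  is:20  ro:21  ex:26  wr:27  — WAW R3: wait I4 write@19
I6  is:28  ro:29  ex:34  wr:35  — struct: FPMUL busy until I5 writes@27

cycle = 34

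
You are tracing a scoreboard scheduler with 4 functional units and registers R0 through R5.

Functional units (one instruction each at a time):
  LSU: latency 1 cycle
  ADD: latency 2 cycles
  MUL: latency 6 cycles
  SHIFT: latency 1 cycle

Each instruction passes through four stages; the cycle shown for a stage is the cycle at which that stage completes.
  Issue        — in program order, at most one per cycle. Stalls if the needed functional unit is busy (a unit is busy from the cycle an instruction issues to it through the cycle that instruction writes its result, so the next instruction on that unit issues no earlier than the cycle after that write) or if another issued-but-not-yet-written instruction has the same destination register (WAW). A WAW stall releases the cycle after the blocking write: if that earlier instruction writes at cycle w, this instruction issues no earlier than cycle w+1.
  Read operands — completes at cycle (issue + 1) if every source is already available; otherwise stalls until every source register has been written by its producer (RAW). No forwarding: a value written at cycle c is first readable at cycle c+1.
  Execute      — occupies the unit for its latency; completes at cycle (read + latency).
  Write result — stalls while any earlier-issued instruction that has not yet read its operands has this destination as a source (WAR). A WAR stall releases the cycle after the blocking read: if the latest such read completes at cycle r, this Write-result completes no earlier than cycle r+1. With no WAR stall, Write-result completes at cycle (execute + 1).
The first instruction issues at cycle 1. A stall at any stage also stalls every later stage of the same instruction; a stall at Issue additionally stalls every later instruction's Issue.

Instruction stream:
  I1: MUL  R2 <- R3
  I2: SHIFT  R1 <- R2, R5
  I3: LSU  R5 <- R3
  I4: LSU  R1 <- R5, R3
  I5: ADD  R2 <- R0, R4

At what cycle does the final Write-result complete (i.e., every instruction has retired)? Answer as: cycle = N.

cycle = 18

I1  is:1  ro:2  ex:8  wr:9
I2  is:2  ro:10  ex:11  wr:12  — RAW R2: wait I1 write@9
I3  is:3  ro:4  ex:5  wr:11  — WAR R5: wait I2 read@10
I4  is:13  ro:14  ex:15  wr:16  — WAW R1: wait I2 write@12
I5  is:14  ro:15  ex:17  wr:18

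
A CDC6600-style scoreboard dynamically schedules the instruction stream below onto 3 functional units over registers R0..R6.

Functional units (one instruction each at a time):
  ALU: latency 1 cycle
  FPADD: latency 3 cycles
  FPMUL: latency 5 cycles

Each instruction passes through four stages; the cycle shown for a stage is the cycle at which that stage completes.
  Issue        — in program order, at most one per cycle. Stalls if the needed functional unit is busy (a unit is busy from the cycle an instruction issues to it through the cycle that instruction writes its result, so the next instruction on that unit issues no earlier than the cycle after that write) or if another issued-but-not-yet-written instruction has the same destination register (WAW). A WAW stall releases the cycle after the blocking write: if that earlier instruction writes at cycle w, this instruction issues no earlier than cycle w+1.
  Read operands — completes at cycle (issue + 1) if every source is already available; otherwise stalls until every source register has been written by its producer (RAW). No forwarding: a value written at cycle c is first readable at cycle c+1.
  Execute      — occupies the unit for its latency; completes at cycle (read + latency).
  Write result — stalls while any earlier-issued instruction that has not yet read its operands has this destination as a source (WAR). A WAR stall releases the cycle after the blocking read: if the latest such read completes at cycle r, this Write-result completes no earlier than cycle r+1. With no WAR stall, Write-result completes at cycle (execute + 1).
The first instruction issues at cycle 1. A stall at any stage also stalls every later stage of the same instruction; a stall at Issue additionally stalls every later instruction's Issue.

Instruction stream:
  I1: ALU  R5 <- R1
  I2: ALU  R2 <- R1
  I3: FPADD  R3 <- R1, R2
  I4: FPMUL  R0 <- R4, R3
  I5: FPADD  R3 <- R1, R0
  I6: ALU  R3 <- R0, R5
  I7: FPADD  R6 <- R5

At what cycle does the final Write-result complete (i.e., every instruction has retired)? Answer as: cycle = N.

cycle = 32

I1  is:1  ro:2  ex:3  wr:4
I2  is:5  ro:6  ex:7  wr:8  — struct: ALU busy until I1 writes@4
I3  is:6  ro:9  ex:12  wr:13  — RAW R2: wait I2 write@8
I4  is:7  ro:14  ex:19  wr:20  — RAW R3: wait I3 write@13
I5  is:14  ro:21  ex:24  wr:25  — struct: FPADD busy until I3 writes@13, RAW R0: wait I4 write@20
I6  is:26  ro:27  ex:28  wr:29  — WAW R3: wait I5 write@25
I7  is:27  ro:28  ex:31  wr:32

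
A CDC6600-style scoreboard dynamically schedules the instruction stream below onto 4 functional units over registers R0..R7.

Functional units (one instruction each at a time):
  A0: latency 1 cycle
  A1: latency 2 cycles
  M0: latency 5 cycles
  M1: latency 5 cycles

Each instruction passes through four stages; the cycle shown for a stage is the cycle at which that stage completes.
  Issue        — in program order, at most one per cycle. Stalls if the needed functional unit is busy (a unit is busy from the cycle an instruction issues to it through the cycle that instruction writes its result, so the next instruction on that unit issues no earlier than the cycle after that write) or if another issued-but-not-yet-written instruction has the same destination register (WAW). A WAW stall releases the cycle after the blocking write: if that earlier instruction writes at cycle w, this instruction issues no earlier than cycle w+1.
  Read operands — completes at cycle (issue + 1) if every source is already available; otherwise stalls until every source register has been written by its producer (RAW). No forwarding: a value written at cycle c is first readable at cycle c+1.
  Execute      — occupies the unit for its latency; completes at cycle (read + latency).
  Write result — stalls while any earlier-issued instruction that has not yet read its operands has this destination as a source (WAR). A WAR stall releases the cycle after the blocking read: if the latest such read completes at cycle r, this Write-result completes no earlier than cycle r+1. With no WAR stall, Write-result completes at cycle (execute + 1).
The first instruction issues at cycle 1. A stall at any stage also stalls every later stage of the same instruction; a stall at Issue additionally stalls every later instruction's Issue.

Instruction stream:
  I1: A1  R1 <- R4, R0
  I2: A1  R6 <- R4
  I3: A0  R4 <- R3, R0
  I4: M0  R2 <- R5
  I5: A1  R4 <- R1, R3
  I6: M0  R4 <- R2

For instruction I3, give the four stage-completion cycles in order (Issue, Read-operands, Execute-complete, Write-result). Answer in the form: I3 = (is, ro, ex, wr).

[1] I1→A1
[2] I1 RO
[4] I1 EX
[5] I1 WR R1
[6] I2→A1
[7] I2 RO · I3→A0
[8] I3 RO · I4→M0
[9] I2 EX · I3 EX · I4 RO
[10] I2 WR R6 · I3 WR R4
[11] I5→A1
[12] I5 RO
[14] I4 EX · I5 EX
[15] I4 WR R2 · I5 WR R4
[16] I6→M0
[17] I6 RO
[22] I6 EX
[23] I6 WR R4

I3 = (7, 8, 9, 10)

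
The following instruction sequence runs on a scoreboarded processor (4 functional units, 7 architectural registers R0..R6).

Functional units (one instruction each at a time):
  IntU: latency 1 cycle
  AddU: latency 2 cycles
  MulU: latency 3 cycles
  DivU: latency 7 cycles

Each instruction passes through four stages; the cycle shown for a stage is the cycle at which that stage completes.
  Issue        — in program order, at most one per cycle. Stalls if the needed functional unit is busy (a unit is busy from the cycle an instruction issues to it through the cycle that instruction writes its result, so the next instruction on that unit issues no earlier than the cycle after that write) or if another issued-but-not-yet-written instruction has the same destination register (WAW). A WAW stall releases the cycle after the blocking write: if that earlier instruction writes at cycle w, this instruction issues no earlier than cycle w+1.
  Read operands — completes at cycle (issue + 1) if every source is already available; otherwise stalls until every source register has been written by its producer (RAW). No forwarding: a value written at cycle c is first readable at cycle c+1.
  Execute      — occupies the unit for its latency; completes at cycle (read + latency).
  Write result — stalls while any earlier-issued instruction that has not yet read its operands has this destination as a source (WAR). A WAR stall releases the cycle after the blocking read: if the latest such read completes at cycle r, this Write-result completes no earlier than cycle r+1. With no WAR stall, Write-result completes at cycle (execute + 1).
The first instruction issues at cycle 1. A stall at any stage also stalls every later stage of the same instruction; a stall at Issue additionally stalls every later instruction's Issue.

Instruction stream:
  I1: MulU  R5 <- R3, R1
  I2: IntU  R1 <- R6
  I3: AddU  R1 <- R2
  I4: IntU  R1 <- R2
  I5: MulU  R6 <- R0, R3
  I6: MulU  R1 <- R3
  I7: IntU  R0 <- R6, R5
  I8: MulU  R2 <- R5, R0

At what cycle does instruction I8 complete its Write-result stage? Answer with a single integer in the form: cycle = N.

cycle = 29

t=1  I1 issues→MulU
t=2  I1 reads | I2 issues→IntU
t=3  I2 reads
t=4  I2 exec-done
t=5  I1 exec-done | I2 writes R1
t=6  I1 writes R5 | I3 issues→AddU
t=7  I3 reads
t=9  I3 exec-done
t=10  I3 writes R1
t=11  I4 issues→IntU
t=12  I4 reads | I5 issues→MulU
t=13  I4 exec-done | I5 reads
t=14  I4 writes R1
t=16  I5 exec-done
t=17  I5 writes R6
t=18  I6 issues→MulU
t=19  I6 reads | I7 issues→IntU
t=20  I7 reads
t=21  I7 exec-done
t=22  I6 exec-done | I7 writes R0
t=23  I6 writes R1
t=24  I8 issues→MulU
t=25  I8 reads
t=28  I8 exec-done
t=29  I8 writes R2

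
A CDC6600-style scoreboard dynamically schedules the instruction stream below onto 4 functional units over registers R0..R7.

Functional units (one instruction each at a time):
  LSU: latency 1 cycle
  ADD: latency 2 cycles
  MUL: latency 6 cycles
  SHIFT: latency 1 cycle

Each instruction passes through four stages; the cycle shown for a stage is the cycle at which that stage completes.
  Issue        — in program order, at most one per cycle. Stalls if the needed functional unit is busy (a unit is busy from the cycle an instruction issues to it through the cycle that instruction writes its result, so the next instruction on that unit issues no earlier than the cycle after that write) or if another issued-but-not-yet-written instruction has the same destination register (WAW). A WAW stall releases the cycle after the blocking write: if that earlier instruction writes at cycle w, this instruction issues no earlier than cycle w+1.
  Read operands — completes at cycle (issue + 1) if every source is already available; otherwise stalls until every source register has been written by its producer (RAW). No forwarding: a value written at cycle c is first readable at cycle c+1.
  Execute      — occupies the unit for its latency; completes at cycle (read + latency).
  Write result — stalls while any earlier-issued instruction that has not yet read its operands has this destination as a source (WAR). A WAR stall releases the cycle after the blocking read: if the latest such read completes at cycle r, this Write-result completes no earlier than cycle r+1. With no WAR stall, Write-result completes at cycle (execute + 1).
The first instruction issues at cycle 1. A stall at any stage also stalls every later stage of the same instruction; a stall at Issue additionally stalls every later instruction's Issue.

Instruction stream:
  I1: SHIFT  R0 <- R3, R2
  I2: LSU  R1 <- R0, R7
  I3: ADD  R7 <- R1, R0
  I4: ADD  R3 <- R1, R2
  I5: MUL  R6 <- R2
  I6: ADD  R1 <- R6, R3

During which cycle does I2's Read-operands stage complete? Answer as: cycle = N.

I1  is:1  ro:2  ex:3  wr:4
I2  is:2  ro:5  ex:6  wr:7  — RAW R0: wait I1 write@4
I3  is:3  ro:8  ex:10  wr:11  — RAW R1: wait I2 write@7
I4  is:12  ro:13  ex:15  wr:16  — struct: ADD busy until I3 writes@11
I5  is:13  ro:14  ex:20  wr:21
I6  is:17  ro:22  ex:24  wr:25  — struct: ADD busy until I4 writes@16, RAW R6: wait I5 write@21

cycle = 5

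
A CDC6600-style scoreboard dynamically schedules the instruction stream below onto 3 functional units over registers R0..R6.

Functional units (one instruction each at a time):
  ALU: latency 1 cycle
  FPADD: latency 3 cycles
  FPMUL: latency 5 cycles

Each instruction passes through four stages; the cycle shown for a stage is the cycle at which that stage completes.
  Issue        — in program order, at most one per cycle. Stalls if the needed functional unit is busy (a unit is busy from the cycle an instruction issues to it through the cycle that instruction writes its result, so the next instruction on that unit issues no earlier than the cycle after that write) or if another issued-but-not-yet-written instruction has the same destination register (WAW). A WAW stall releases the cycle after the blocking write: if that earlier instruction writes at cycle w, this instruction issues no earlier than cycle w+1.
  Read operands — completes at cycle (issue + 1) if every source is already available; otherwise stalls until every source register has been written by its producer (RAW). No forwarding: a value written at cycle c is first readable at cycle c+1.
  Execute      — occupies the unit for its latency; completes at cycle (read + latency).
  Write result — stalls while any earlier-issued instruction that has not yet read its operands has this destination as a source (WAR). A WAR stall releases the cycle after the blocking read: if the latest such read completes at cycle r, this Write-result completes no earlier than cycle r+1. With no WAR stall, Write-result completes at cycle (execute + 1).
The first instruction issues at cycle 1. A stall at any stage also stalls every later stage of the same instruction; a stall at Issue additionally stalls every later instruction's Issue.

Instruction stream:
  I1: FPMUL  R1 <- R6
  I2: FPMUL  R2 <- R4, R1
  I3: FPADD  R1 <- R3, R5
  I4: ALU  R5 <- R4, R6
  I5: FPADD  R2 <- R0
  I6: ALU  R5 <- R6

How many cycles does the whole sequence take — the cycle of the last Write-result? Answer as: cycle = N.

1) issue 1, read 2, done 7, write 8
2) issue 9, read 10, done 15, write 16  <struct: FPMUL busy until I1 writes@8>
3) issue 10, read 11, done 14, write 15
4) issue 11, read 12, done 13, write 14
5) issue 17, read 18, done 21, write 22  <WAW R2: wait I2 write@16>
6) issue 18, read 19, done 20, write 21

cycle = 22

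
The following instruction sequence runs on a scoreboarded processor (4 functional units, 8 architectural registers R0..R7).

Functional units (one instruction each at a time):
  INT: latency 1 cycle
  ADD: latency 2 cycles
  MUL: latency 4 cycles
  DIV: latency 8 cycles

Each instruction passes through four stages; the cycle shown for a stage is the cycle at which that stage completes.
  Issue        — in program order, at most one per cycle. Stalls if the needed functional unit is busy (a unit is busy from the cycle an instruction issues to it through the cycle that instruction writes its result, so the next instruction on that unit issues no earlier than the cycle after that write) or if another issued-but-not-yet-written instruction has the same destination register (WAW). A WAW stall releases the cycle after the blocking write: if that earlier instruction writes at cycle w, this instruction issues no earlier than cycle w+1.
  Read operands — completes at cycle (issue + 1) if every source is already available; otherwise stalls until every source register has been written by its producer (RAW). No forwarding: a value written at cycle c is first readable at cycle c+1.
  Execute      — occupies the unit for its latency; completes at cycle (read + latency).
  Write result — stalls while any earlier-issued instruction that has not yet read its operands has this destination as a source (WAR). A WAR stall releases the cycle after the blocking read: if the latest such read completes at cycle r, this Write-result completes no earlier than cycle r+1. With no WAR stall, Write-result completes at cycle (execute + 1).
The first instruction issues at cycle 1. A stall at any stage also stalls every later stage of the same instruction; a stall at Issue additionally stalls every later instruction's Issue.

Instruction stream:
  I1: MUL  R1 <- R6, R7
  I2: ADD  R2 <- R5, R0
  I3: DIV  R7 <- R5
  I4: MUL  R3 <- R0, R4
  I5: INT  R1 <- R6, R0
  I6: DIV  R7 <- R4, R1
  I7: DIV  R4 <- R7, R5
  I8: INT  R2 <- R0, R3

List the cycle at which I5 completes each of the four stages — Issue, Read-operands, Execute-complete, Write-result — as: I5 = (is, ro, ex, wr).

I5 = (9, 10, 11, 12)

t=1  I1 issues→MUL
t=2  I1 reads | I2 issues→ADD
t=3  I2 reads | I3 issues→DIV
t=4  I3 reads
t=5  I2 exec-done
t=6  I1 exec-done | I2 writes R2
t=7  I1 writes R1
t=8  I4 issues→MUL
t=9  I4 reads | I5 issues→INT
t=10  I5 reads
t=11  I5 exec-done
t=12  I3 exec-done | I5 writes R1
t=13  I3 writes R7 | I4 exec-done
t=14  I4 writes R3 | I6 issues→DIV
t=15  I6 reads
t=23  I6 exec-done
t=24  I6 writes R7
t=25  I7 issues→DIV
t=26  I7 reads | I8 issues→INT
t=27  I8 reads
t=28  I8 exec-done
t=29  I8 writes R2
t=34  I7 exec-done
t=35  I7 writes R4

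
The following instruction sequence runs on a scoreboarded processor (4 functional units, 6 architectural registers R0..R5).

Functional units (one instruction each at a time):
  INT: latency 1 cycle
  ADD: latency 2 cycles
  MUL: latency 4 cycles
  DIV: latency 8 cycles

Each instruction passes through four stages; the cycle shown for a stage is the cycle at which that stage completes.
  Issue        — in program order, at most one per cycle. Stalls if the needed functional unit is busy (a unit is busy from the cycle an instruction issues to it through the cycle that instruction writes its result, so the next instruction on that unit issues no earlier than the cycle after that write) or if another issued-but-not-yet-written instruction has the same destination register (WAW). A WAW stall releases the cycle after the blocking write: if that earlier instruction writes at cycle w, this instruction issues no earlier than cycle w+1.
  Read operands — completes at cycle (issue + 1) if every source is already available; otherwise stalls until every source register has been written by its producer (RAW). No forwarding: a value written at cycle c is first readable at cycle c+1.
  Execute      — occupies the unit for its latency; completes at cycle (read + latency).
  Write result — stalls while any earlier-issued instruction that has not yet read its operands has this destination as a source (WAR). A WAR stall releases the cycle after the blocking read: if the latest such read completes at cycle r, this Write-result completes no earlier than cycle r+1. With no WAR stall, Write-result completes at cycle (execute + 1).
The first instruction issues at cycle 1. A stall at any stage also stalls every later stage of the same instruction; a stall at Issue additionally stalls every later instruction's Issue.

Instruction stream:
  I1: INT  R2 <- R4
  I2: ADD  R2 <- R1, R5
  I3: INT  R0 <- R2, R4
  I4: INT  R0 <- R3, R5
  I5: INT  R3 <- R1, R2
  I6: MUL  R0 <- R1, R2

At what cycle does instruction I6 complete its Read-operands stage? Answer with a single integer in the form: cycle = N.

I1  is:1  ro:2  ex:3  wr:4
I2  is:5  ro:6  ex:8  wr:9  — WAW R2: wait I1 write@4
I3  is:6  ro:10  ex:11  wr:12  — RAW R2: wait I2 write@9
I4  is:13  ro:14  ex:15  wr:16  — struct: INT busy until I3 writes@12
I5  is:17  ro:18  ex:19  wr:20  — struct: INT busy until I4 writes@16
I6  is:18  ro:19  ex:23  wr:24

cycle = 19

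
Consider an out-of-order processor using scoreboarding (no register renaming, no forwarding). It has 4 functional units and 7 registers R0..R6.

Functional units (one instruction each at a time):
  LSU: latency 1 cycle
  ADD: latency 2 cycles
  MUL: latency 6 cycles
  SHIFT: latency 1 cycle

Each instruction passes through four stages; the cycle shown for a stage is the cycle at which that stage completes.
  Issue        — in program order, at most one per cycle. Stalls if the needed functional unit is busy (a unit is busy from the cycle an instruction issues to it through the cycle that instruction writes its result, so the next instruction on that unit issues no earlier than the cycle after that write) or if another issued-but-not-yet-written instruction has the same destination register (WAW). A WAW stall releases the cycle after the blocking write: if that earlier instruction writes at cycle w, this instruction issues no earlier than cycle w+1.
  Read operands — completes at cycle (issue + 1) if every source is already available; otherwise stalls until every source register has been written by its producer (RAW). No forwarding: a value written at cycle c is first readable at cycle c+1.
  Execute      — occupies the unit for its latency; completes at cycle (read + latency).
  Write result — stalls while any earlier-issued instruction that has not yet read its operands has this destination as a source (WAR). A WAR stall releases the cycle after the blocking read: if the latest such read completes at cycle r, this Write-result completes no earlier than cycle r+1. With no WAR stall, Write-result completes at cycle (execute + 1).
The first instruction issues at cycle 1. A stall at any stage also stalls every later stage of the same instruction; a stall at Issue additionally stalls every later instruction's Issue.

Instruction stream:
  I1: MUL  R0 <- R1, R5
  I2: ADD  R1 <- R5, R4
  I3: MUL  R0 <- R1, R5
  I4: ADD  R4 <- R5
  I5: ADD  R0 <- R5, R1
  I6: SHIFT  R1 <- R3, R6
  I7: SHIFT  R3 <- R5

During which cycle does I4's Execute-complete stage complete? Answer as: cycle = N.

cycle = 14

[I1] 1/2/8/9
[I2] 2/3/5/6
[I3] 10/11/17/18  (struct: MUL busy until I1 writes@9)
[I4] 11/12/14/15
[I5] 19/20/22/23  (WAW R0: wait I3 write@18)
[I6] 20/21/22/23
[I7] 24/25/26/27  (struct: SHIFT busy until I6 writes@23)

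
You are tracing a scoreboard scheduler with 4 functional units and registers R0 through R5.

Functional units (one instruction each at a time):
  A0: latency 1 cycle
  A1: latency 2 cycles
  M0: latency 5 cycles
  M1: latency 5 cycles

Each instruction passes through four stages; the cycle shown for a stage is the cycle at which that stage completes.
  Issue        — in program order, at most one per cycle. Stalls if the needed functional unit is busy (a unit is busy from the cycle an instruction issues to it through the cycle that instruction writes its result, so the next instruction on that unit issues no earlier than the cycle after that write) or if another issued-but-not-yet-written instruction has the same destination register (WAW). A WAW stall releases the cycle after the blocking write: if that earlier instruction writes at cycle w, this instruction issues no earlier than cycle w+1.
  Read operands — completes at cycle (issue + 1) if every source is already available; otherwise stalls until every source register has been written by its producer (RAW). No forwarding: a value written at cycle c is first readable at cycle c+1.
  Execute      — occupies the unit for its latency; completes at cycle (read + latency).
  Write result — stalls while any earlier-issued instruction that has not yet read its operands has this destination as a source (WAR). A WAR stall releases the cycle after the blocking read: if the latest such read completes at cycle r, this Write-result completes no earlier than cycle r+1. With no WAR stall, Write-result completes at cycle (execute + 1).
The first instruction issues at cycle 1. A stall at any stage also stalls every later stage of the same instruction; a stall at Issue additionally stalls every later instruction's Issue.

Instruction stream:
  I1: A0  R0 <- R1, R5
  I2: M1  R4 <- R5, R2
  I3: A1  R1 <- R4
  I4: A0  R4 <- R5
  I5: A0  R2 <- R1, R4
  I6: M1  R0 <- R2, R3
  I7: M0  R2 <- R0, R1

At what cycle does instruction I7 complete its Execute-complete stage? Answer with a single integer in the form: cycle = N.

I1 -> (1, 2, 3, 4)
I2 -> (2, 3, 8, 9)
I3 -> (3, 10, 12, 13)  // RAW R4: wait I2 write@9
I4 -> (10, 11, 12, 13)  // WAW R4: wait I2 write@9
I5 -> (14, 15, 16, 17)  // struct: A0 busy until I4 writes@13
I6 -> (15, 18, 23, 24)  // RAW R2: wait I5 write@17
I7 -> (18, 25, 30, 31)  // WAW R2: wait I5 write@17, RAW R0: wait I6 write@24

cycle = 30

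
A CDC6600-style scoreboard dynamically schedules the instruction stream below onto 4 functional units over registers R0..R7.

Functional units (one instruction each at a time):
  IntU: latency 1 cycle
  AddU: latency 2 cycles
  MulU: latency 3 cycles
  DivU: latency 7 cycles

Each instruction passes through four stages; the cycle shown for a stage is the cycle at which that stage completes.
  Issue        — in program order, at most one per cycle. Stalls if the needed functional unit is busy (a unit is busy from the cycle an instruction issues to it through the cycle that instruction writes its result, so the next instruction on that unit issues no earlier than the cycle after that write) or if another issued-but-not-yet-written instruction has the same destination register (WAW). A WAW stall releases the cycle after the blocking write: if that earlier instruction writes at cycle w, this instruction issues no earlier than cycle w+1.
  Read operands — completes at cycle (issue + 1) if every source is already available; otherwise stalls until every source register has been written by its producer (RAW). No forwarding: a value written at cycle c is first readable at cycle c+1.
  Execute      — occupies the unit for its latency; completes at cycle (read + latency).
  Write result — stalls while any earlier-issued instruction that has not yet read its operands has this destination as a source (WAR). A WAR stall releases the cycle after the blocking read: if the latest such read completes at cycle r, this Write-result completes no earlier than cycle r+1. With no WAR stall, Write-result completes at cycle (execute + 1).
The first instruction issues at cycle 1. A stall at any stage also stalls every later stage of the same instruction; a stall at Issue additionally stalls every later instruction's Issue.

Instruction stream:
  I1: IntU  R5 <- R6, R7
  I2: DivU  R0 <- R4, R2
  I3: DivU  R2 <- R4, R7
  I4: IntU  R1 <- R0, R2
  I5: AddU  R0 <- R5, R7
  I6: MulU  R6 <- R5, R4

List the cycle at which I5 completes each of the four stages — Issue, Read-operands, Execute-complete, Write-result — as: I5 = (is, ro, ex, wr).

I5 = (14, 15, 17, 23)

[1] issue I1 (IntU)
[2] I1 read-ops · issue I2 (DivU)
[3] I1 finished on IntU · I2 read-ops
[4] I1→R5
[10] I2 finished on DivU
[11] I2→R0
[12] issue I3 (DivU)
[13] I3 read-ops · issue I4 (IntU)
[14] issue I5 (AddU)
[15] I5 read-ops · issue I6 (MulU)
[16] I6 read-ops
[17] I5 finished on AddU
[19] I6 finished on MulU
[20] I3 finished on DivU · I6→R6
[21] I3→R2
[22] I4 read-ops
[23] I4 finished on IntU · I5→R0
[24] I4→R1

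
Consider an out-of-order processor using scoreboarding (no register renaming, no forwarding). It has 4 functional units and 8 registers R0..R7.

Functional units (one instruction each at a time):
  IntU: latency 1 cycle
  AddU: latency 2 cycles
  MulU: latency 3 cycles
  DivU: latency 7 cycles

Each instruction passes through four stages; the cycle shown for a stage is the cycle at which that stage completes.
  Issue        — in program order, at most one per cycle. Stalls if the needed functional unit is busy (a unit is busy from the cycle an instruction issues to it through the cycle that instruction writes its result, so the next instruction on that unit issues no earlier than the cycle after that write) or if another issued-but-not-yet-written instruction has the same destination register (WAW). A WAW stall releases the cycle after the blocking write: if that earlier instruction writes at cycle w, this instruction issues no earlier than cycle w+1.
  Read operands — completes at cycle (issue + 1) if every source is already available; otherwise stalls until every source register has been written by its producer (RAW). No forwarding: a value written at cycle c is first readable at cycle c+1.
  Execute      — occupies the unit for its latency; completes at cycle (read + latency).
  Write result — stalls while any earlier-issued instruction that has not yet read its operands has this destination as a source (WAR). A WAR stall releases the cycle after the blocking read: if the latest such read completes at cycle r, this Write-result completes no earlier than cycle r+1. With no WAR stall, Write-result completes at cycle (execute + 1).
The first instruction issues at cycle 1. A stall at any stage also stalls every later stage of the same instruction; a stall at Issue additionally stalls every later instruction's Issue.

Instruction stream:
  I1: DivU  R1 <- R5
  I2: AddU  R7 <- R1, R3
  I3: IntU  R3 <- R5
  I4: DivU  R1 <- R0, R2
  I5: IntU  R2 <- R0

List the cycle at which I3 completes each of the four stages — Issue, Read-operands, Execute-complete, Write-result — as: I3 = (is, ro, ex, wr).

cycle 1: issue I1 (DivU)
cycle 2: I1 read-ops · issue I2 (AddU)
cycle 3: issue I3 (IntU)
cycle 4: I3 read-ops
cycle 5: I3 finished on IntU
cycle 9: I1 finished on DivU
cycle 10: I1→R1
cycle 11: I2 read-ops · issue I4 (DivU)
cycle 12: I3→R3 · I4 read-ops
cycle 13: I2 finished on AddU · issue I5 (IntU)
cycle 14: I2→R7 · I5 read-ops
cycle 15: I5 finished on IntU
cycle 16: I5→R2
cycle 19: I4 finished on DivU
cycle 20: I4→R1

I3 = (3, 4, 5, 12)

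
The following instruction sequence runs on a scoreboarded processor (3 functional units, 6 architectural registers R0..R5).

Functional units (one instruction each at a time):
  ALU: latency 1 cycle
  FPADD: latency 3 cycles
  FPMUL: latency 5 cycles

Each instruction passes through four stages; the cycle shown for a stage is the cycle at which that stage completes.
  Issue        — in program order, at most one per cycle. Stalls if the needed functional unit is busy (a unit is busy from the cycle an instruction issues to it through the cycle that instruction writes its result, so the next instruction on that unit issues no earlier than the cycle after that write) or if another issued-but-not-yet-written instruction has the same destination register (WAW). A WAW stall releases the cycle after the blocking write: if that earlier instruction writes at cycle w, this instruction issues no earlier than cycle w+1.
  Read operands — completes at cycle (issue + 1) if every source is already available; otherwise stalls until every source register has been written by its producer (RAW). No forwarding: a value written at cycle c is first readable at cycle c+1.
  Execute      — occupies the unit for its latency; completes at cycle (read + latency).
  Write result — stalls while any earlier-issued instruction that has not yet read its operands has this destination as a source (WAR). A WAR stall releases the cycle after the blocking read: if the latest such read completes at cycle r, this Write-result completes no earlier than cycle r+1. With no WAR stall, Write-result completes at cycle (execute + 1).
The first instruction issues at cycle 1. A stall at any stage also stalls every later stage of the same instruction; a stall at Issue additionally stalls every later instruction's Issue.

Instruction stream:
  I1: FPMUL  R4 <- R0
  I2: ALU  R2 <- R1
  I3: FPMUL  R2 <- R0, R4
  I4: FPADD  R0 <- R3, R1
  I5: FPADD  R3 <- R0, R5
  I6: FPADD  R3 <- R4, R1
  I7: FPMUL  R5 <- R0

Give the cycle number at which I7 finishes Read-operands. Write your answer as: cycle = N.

[1] issue I1 (FPMUL)
[2] I1 read-ops · issue I2 (ALU)
[3] I2 read-ops
[4] I2 finished on ALU
[5] I2→R2
[7] I1 finished on FPMUL
[8] I1→R4
[9] issue I3 (FPMUL)
[10] I3 read-ops · issue I4 (FPADD)
[11] I4 read-ops
[14] I4 finished on FPADD
[15] I3 finished on FPMUL · I4→R0
[16] I3→R2 · issue I5 (FPADD)
[17] I5 read-ops
[20] I5 finished on FPADD
[21] I5→R3
[22] issue I6 (FPADD)
[23] I6 read-ops · issue I7 (FPMUL)
[24] I7 read-ops
[26] I6 finished on FPADD
[27] I6→R3
[29] I7 finished on FPMUL
[30] I7→R5

cycle = 24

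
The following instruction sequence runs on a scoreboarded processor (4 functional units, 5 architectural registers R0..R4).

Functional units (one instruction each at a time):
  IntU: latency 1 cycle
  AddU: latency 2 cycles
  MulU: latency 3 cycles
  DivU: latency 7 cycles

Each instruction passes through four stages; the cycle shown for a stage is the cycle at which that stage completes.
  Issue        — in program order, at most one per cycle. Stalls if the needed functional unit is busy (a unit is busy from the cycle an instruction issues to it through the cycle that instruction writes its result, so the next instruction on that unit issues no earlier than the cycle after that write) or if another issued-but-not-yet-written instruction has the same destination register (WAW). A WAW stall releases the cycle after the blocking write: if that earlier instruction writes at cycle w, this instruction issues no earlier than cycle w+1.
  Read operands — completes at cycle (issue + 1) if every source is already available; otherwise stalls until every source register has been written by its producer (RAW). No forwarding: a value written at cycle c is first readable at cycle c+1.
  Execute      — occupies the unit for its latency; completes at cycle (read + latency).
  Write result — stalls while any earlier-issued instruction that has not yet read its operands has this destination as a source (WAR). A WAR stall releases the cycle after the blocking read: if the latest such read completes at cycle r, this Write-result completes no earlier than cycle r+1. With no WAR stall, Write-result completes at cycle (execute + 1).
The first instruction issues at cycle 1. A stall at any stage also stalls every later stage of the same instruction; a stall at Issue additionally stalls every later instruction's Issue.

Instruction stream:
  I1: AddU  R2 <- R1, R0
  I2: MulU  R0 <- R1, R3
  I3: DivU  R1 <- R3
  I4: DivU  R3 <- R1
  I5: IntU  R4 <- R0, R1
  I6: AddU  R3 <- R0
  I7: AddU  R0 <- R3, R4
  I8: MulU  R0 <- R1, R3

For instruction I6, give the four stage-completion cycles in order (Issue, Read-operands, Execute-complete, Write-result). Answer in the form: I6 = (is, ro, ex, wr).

I1 -> (1, 2, 4, 5)
I2 -> (2, 3, 6, 7)
I3 -> (3, 4, 11, 12)
I4 -> (13, 14, 21, 22)  // struct: DivU busy until I3 writes@12
I5 -> (14, 15, 16, 17)
I6 -> (23, 24, 26, 27)  // WAW R3: wait I4 write@22
I7 -> (28, 29, 31, 32)  // struct: AddU busy until I6 writes@27
I8 -> (33, 34, 37, 38)  // WAW R0: wait I7 write@32

I6 = (23, 24, 26, 27)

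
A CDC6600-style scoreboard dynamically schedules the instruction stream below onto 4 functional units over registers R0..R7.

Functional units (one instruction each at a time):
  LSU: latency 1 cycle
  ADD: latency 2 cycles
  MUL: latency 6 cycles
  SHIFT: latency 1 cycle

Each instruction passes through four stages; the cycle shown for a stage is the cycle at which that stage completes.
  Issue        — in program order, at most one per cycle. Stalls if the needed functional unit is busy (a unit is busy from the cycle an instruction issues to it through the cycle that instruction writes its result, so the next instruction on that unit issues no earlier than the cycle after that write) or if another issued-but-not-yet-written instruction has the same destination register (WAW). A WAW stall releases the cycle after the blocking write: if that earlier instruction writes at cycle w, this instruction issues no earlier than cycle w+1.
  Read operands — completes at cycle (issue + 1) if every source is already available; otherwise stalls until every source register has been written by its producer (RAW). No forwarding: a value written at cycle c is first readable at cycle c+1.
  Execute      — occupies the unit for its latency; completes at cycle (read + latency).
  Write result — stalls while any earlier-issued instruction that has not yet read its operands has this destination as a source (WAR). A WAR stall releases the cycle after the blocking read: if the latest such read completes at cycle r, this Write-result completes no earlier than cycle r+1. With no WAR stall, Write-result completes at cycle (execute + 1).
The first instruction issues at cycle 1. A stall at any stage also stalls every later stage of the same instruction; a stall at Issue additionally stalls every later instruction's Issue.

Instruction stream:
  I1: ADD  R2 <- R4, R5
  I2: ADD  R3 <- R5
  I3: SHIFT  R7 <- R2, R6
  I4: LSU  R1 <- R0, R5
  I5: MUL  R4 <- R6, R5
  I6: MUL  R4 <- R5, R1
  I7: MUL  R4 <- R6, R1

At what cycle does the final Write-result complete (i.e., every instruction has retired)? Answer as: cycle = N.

cycle = 35

  I1 | 1 | 2 | 4 | 5
  I2 | 6 | 7 | 9 | 10   struct: ADD busy until I1 writes@5
  I3 | 7 | 8 | 9 | 10
  I4 | 8 | 9 | 10 | 11
  I5 | 9 | 10 | 16 | 17
  I6 | 18 | 19 | 25 | 26   struct: MUL busy until I5 writes@17
  I7 | 27 | 28 | 34 | 35   struct: MUL busy until I6 writes@26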